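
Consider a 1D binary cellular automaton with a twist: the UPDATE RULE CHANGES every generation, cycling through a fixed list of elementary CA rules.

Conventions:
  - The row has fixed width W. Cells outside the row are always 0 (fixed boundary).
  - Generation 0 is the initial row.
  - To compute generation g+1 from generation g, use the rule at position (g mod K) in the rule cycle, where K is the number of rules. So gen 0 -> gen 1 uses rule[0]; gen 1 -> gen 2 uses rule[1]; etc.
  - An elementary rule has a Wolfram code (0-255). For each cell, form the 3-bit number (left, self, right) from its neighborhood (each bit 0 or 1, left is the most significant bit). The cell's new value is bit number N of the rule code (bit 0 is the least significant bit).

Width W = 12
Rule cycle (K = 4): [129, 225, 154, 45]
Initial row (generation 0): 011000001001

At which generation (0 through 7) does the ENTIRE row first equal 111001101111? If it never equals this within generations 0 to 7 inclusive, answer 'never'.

Answer: 2

Derivation:
Gen 0: 011000001001
Gen 1 (rule 129): 000011100000
Gen 2 (rule 225): 111001101111
Gen 3 (rule 154): 110111001110
Gen 4 (rule 45): 101100001000
Gen 5 (rule 129): 000001100011
Gen 6 (rule 225): 111100101001
Gen 7 (rule 154): 111011000110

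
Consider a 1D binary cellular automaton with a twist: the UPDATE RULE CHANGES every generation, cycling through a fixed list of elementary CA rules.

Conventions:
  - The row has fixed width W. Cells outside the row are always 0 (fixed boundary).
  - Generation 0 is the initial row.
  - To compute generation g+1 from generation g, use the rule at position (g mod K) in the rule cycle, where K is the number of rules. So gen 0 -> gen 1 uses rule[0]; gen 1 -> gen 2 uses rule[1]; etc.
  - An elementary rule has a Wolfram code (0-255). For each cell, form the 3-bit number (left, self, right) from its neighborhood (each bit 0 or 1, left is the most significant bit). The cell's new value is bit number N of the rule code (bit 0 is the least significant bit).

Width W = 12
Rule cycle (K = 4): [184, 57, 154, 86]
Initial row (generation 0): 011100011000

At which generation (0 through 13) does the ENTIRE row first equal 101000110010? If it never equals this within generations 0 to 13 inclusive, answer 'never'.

Gen 0: 011100011000
Gen 1 (rule 184): 011010010100
Gen 2 (rule 57): 010101001011
Gen 3 (rule 154): 100000110010
Gen 4 (rule 86): 110001011111
Gen 5 (rule 184): 101000111110
Gen 6 (rule 57): 010110100001
Gen 7 (rule 154): 100100010010
Gen 8 (rule 86): 111110111111
Gen 9 (rule 184): 111101111110
Gen 10 (rule 57): 100011000001
Gen 11 (rule 154): 010110100010
Gen 12 (rule 86): 110010110111
Gen 13 (rule 184): 101001101110

Answer: never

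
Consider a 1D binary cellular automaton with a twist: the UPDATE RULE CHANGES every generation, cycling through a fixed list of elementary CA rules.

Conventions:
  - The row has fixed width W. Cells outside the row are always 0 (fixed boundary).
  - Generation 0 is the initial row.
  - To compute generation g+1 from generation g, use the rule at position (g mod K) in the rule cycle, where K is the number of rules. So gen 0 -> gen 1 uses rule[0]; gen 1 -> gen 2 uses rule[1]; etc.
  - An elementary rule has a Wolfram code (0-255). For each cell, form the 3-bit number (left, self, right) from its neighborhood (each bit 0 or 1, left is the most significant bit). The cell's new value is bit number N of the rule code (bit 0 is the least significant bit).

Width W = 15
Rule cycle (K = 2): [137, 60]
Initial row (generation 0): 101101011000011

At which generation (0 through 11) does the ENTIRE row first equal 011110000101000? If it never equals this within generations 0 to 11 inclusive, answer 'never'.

Gen 0: 101101011000011
Gen 1 (rule 137): 001000010011010
Gen 2 (rule 60): 001100011010111
Gen 3 (rule 137): 101001010000110
Gen 4 (rule 60): 111101111000101
Gen 5 (rule 137): 111001110010000
Gen 6 (rule 60): 100101001011000
Gen 7 (rule 137): 000000000010011
Gen 8 (rule 60): 000000000011010
Gen 9 (rule 137): 111111111010000
Gen 10 (rule 60): 100000000111000
Gen 11 (rule 137): 001111110110011

Answer: never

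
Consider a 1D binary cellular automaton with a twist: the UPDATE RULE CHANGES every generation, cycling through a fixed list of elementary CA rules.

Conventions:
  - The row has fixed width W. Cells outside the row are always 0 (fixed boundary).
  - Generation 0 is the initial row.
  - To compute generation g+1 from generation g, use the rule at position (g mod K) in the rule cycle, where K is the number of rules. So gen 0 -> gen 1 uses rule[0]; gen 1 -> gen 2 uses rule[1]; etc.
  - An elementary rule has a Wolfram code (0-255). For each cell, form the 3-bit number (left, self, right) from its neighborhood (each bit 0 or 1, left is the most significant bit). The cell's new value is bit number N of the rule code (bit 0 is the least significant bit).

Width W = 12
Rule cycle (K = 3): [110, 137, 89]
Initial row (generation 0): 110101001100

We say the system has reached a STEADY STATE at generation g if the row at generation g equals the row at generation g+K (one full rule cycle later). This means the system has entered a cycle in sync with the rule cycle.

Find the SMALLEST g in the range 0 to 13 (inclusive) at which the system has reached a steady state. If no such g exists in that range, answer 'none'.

Answer: 7

Derivation:
Gen 0: 110101001100
Gen 1 (rule 110): 111111011100
Gen 2 (rule 137): 111110011001
Gen 3 (rule 89): 100011011100
Gen 4 (rule 110): 100111110100
Gen 5 (rule 137): 000111100001
Gen 6 (rule 89): 110100111100
Gen 7 (rule 110): 111101100100
Gen 8 (rule 137): 111001000001
Gen 9 (rule 89): 101100111100
Gen 10 (rule 110): 111101100100
Gen 11 (rule 137): 111001000001
Gen 12 (rule 89): 101100111100
Gen 13 (rule 110): 111101100100
Gen 14 (rule 137): 111001000001
Gen 15 (rule 89): 101100111100
Gen 16 (rule 110): 111101100100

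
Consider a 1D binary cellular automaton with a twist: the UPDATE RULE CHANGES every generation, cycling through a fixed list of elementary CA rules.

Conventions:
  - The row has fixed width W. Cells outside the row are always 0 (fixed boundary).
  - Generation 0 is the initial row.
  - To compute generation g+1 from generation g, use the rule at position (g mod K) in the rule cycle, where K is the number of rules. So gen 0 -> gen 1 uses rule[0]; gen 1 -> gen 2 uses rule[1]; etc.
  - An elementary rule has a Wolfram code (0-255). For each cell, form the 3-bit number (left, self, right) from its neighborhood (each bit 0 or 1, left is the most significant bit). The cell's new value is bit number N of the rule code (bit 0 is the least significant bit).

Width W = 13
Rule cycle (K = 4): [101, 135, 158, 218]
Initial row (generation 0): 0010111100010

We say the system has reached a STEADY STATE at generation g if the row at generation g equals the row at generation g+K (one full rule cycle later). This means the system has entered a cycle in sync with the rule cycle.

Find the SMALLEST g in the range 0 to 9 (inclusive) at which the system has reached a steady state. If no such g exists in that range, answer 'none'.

Answer: 8

Derivation:
Gen 0: 0010111100010
Gen 1 (rule 101): 1011000101010
Gen 2 (rule 135): 1000011101010
Gen 3 (rule 158): 1100111001011
Gen 4 (rule 218): 1111111110011
Gen 5 (rule 101): 0000000010001
Gen 6 (rule 135): 1111111110111
Gen 7 (rule 158): 1111111100110
Gen 8 (rule 218): 1111111111111
Gen 9 (rule 101): 0000000000001
Gen 10 (rule 135): 1111111111111
Gen 11 (rule 158): 1111111111110
Gen 12 (rule 218): 1111111111111
Gen 13 (rule 101): 0000000000001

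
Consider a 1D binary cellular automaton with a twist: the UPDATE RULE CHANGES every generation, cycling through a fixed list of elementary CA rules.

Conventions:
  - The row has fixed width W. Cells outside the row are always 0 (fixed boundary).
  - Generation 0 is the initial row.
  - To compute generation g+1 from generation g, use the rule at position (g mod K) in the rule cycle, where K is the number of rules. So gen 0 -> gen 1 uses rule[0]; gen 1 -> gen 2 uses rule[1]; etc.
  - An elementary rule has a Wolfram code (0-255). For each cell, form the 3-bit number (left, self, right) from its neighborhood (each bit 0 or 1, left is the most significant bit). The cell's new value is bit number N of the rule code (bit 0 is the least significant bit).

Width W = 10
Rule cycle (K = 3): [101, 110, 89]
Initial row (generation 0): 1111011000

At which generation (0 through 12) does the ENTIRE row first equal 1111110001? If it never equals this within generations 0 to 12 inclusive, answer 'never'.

Gen 0: 1111011000
Gen 1 (rule 101): 0001101011
Gen 2 (rule 110): 0011111111
Gen 3 (rule 89): 1010000001
Gen 4 (rule 101): 1110111101
Gen 5 (rule 110): 1011100111
Gen 6 (rule 89): 0010110101
Gen 7 (rule 101): 1011011111
Gen 8 (rule 110): 1111110001
Gen 9 (rule 89): 1000011100
Gen 10 (rule 101): 1011000101
Gen 11 (rule 110): 1111001111
Gen 12 (rule 89): 1001101001

Answer: 8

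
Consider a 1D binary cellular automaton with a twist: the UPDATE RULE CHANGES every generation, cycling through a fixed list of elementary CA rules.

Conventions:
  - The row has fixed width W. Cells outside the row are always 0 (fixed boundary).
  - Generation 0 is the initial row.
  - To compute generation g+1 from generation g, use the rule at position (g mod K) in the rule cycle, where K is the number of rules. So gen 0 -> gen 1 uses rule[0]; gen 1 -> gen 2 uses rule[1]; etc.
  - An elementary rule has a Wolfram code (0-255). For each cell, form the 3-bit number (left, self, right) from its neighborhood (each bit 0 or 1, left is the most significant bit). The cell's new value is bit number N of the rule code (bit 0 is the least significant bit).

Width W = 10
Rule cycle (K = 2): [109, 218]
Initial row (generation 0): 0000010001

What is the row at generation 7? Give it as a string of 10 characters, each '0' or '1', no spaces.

Answer: 1000111110

Derivation:
Gen 0: 0000010001
Gen 1 (rule 109): 1111010101
Gen 2 (rule 218): 1111000000
Gen 3 (rule 109): 1001011111
Gen 4 (rule 218): 0110011111
Gen 5 (rule 109): 0110010001
Gen 6 (rule 218): 1111101010
Gen 7 (rule 109): 1000111110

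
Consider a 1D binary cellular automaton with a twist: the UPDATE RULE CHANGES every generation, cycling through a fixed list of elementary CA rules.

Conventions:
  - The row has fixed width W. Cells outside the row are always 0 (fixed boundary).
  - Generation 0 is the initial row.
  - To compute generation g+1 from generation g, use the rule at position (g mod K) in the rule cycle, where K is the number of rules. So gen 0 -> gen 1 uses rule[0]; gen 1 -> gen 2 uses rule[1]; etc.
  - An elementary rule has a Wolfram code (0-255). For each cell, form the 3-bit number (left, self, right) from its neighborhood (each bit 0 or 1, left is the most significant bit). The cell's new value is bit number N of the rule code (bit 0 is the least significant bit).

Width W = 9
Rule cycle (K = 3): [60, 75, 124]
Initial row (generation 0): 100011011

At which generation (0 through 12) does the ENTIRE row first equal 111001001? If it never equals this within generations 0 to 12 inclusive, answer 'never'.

Answer: 12

Derivation:
Gen 0: 100011011
Gen 1 (rule 60): 110010110
Gen 2 (rule 75): 110100110
Gen 3 (rule 124): 111110111
Gen 4 (rule 60): 100001100
Gen 5 (rule 75): 001111101
Gen 6 (rule 124): 001000111
Gen 7 (rule 60): 001100100
Gen 8 (rule 75): 111101001
Gen 9 (rule 124): 100111101
Gen 10 (rule 60): 110100011
Gen 11 (rule 75): 110001111
Gen 12 (rule 124): 111001001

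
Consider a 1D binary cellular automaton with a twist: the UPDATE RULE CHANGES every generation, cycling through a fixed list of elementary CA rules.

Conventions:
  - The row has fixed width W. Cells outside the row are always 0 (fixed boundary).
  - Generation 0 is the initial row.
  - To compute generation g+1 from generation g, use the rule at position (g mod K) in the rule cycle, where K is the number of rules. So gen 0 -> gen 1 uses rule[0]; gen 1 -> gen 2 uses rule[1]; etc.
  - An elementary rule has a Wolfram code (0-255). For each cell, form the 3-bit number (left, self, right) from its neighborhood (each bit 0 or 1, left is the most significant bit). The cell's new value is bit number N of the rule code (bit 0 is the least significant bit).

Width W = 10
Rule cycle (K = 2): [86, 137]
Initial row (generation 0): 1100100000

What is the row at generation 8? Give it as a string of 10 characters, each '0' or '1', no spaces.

Answer: 1100111000

Derivation:
Gen 0: 1100100000
Gen 1 (rule 86): 0111110000
Gen 2 (rule 137): 0111100111
Gen 3 (rule 86): 1000111001
Gen 4 (rule 137): 0010110000
Gen 5 (rule 86): 0110011000
Gen 6 (rule 137): 0100010011
Gen 7 (rule 86): 1110111101
Gen 8 (rule 137): 1100111000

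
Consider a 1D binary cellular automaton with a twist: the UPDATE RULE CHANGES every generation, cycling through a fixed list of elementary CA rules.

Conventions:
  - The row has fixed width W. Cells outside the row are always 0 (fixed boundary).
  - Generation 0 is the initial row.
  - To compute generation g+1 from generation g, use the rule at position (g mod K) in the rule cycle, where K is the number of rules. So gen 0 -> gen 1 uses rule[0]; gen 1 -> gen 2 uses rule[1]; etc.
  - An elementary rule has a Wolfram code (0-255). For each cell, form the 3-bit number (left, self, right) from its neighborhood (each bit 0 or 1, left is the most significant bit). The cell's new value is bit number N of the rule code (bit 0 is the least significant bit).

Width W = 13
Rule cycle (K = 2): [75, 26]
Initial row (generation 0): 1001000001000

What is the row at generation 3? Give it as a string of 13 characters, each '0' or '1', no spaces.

Gen 0: 1001000001000
Gen 1 (rule 75): 0010011110011
Gen 2 (rule 26): 0101110001110
Gen 3 (rule 75): 1001010111010

Answer: 1001010111010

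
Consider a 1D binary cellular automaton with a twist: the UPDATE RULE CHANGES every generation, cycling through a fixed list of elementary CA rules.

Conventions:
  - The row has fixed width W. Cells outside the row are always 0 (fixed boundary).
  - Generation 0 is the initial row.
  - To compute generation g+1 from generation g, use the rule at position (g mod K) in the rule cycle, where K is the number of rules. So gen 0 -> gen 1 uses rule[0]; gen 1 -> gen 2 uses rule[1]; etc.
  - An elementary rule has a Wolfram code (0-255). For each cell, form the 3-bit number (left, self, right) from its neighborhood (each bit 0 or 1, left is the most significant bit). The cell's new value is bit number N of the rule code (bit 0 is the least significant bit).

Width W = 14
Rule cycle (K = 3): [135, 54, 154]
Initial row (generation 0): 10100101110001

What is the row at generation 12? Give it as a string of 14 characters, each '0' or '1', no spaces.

Answer: 01111111111110

Derivation:
Gen 0: 10100101110001
Gen 1 (rule 135): 10101100100111
Gen 2 (rule 54): 11110011111000
Gen 3 (rule 154): 11101111110100
Gen 4 (rule 135): 01000111100101
Gen 5 (rule 54): 11101000011111
Gen 6 (rule 154): 11000100111110
Gen 7 (rule 135): 00011101011100
Gen 8 (rule 54): 00100011100010
Gen 9 (rule 154): 01010111010101
Gen 10 (rule 135): 11010010010101
Gen 11 (rule 54): 00111111111111
Gen 12 (rule 154): 01111111111110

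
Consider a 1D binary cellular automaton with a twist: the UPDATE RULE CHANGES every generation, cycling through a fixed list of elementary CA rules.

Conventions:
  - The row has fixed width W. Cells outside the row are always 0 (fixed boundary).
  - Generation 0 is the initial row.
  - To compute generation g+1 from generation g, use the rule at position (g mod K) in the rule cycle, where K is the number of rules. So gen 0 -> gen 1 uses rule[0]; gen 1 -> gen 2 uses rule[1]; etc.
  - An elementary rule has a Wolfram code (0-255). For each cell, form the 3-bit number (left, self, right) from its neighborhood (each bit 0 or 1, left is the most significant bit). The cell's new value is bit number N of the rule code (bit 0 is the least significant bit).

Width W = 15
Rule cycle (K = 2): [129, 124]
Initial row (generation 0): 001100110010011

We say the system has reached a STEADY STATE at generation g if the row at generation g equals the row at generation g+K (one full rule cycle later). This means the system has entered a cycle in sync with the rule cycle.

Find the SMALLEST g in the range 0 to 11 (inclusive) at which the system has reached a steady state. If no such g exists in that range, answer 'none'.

Answer: none

Derivation:
Gen 0: 001100110010011
Gen 1 (rule 129): 100000000000000
Gen 2 (rule 124): 110000000000000
Gen 3 (rule 129): 000111111111111
Gen 4 (rule 124): 000100000000001
Gen 5 (rule 129): 110001111111100
Gen 6 (rule 124): 111001000000110
Gen 7 (rule 129): 010000011110000
Gen 8 (rule 124): 011000010011000
Gen 9 (rule 129): 000011000000011
Gen 10 (rule 124): 000011100000011
Gen 11 (rule 129): 111001001111000
Gen 12 (rule 124): 101101101001100
Gen 13 (rule 129): 000000000000001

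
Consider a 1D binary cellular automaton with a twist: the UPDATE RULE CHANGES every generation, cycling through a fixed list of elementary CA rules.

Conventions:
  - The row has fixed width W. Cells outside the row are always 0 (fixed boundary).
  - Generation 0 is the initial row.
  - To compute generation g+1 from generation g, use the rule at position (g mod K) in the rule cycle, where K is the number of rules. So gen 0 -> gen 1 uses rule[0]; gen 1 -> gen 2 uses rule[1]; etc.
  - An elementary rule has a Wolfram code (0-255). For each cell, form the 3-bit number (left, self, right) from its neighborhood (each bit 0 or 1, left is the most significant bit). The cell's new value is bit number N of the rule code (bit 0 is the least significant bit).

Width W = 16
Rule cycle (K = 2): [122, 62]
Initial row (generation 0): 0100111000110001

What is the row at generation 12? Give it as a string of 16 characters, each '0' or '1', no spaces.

Gen 0: 0100111000110001
Gen 1 (rule 122): 1011101101111010
Gen 2 (rule 62): 1110011011000111
Gen 3 (rule 122): 1011111111101101
Gen 4 (rule 62): 1110000000011011
Gen 5 (rule 122): 1011000000111111
Gen 6 (rule 62): 1110100001100000
Gen 7 (rule 122): 1011010011110000
Gen 8 (rule 62): 1110111110001000
Gen 9 (rule 122): 1011100011010100
Gen 10 (rule 62): 1110010110111110
Gen 11 (rule 122): 1011101111100011
Gen 12 (rule 62): 1110011000010110

Answer: 1110011000010110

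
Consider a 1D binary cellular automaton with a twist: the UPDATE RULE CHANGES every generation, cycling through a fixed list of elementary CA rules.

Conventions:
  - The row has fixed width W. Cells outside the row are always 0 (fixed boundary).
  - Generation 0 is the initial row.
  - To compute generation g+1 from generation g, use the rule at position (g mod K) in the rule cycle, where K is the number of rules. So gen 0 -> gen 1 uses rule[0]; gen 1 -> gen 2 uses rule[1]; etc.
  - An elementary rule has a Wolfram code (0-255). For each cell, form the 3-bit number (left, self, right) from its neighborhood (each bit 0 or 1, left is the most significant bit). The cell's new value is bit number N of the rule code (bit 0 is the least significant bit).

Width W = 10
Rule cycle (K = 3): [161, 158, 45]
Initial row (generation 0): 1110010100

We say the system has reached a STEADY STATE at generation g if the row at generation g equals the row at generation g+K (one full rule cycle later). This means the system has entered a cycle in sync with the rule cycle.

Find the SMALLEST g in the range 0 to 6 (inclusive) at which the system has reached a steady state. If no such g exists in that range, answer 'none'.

Answer: 5

Derivation:
Gen 0: 1110010100
Gen 1 (rule 161): 0100001001
Gen 2 (rule 158): 1110011111
Gen 3 (rule 45): 1000010000
Gen 4 (rule 161): 0011000111
Gen 5 (rule 158): 0110101110
Gen 6 (rule 45): 0101111000
Gen 7 (rule 161): 0010110011
Gen 8 (rule 158): 0110101110
Gen 9 (rule 45): 0101111000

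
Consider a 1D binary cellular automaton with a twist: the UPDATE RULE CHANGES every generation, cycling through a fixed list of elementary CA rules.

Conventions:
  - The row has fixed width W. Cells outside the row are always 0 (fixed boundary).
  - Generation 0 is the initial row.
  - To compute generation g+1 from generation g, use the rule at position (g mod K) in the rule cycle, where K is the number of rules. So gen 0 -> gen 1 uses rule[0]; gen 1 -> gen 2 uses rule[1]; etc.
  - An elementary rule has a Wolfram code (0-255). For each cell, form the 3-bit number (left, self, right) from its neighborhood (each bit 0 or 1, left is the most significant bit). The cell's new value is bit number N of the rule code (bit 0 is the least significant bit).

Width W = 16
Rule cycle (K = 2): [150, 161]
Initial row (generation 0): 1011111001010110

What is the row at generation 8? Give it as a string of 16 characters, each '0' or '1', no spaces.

Answer: 0111110100000100

Derivation:
Gen 0: 1011111001010110
Gen 1 (rule 150): 1001110111010001
Gen 2 (rule 161): 0000101010100100
Gen 3 (rule 150): 0001101010111110
Gen 4 (rule 161): 1100010101011100
Gen 5 (rule 150): 0010110101001010
Gen 6 (rule 161): 1001001010000100
Gen 7 (rule 150): 1111111011001110
Gen 8 (rule 161): 0111110100000100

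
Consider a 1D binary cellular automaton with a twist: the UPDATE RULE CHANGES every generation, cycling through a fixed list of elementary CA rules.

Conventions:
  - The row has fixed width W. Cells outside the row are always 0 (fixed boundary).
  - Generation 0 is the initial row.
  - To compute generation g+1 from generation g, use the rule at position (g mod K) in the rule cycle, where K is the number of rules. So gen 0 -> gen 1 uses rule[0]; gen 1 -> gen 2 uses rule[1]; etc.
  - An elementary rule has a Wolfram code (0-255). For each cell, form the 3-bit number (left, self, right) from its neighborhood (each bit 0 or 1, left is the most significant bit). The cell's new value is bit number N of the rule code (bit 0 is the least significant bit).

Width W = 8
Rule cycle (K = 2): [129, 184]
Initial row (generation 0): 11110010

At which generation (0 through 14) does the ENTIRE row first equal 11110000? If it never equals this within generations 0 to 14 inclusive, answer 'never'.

Answer: 5

Derivation:
Gen 0: 11110010
Gen 1 (rule 129): 01100000
Gen 2 (rule 184): 01010000
Gen 3 (rule 129): 00000111
Gen 4 (rule 184): 00000110
Gen 5 (rule 129): 11110000
Gen 6 (rule 184): 11101000
Gen 7 (rule 129): 01000011
Gen 8 (rule 184): 00100010
Gen 9 (rule 129): 10001000
Gen 10 (rule 184): 01000100
Gen 11 (rule 129): 00010001
Gen 12 (rule 184): 00001000
Gen 13 (rule 129): 11100011
Gen 14 (rule 184): 11010010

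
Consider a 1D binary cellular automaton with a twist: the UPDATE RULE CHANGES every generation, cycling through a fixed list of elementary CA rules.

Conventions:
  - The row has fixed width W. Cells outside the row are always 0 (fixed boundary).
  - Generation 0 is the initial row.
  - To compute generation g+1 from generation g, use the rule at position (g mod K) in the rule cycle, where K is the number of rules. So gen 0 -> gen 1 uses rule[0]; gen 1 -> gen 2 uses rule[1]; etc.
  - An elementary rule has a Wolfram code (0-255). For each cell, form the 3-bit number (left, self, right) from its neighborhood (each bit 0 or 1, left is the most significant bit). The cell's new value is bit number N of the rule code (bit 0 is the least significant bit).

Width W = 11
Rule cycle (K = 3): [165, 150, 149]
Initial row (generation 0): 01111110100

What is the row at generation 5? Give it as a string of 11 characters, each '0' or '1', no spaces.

Gen 0: 01111110100
Gen 1 (rule 165): 00111101101
Gen 2 (rule 150): 01011000001
Gen 3 (rule 149): 01000111101
Gen 4 (rule 165): 01010011011
Gen 5 (rule 150): 11011100000

Answer: 11011100000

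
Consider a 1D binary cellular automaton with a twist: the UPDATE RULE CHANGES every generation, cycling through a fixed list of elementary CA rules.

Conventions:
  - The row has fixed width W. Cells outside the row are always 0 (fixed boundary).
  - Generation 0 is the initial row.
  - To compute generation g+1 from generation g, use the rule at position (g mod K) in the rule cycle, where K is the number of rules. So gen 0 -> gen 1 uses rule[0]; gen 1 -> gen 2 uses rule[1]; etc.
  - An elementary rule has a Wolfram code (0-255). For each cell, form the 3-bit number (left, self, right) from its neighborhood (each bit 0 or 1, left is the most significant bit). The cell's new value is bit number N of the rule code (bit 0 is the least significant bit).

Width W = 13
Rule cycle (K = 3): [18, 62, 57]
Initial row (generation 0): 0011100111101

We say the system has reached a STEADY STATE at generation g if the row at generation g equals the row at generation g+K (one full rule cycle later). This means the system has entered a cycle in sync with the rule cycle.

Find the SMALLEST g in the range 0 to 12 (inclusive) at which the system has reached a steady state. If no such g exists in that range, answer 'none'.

Gen 0: 0011100111101
Gen 1 (rule 18): 0100011000000
Gen 2 (rule 62): 1110110100000
Gen 3 (rule 57): 1001101011111
Gen 4 (rule 18): 0110000000000
Gen 5 (rule 62): 1101000000000
Gen 6 (rule 57): 1010111111111
Gen 7 (rule 18): 0000000000000
Gen 8 (rule 62): 0000000000000
Gen 9 (rule 57): 1111111111111
Gen 10 (rule 18): 0000000000000
Gen 11 (rule 62): 0000000000000
Gen 12 (rule 57): 1111111111111
Gen 13 (rule 18): 0000000000000
Gen 14 (rule 62): 0000000000000
Gen 15 (rule 57): 1111111111111

Answer: 7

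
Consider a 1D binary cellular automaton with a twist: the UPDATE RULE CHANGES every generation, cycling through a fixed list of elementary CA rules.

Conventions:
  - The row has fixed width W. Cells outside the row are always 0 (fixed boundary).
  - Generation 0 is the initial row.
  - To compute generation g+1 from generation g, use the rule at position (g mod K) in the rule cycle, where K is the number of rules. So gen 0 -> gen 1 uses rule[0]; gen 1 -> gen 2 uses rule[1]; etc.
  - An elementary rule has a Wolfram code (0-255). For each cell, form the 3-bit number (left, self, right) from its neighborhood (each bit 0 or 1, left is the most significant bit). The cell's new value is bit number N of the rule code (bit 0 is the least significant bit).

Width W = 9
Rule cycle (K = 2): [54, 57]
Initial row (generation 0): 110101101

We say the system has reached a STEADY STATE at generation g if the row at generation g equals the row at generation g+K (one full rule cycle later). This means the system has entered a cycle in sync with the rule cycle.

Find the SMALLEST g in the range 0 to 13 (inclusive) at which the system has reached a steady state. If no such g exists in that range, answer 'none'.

Gen 0: 110101101
Gen 1 (rule 54): 001110011
Gen 2 (rule 57): 101001010
Gen 3 (rule 54): 111111111
Gen 4 (rule 57): 100000000
Gen 5 (rule 54): 110000000
Gen 6 (rule 57): 101111111
Gen 7 (rule 54): 110000000
Gen 8 (rule 57): 101111111
Gen 9 (rule 54): 110000000
Gen 10 (rule 57): 101111111
Gen 11 (rule 54): 110000000
Gen 12 (rule 57): 101111111
Gen 13 (rule 54): 110000000
Gen 14 (rule 57): 101111111
Gen 15 (rule 54): 110000000

Answer: 5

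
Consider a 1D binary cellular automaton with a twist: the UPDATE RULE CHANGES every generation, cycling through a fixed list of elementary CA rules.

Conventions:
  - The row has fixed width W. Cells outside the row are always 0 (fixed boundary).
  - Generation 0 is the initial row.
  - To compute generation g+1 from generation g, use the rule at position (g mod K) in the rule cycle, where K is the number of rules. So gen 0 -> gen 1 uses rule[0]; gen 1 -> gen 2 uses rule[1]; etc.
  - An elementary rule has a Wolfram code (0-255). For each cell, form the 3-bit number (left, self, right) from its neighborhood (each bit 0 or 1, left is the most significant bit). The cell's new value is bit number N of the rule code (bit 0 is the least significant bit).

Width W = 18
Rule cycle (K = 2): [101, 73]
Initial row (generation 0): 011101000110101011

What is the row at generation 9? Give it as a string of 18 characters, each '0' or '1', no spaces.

Answer: 100101101011011111

Derivation:
Gen 0: 011101000110101011
Gen 1 (rule 101): 000111010011111101
Gen 2 (rule 73): 110101000010000100
Gen 3 (rule 101): 011111011010110101
Gen 4 (rule 73): 010001011000110000
Gen 5 (rule 101): 010101101010010111
Gen 6 (rule 73): 000001100000000101
Gen 7 (rule 101): 111100101111110111
Gen 8 (rule 73): 100100001000010101
Gen 9 (rule 101): 100101101011011111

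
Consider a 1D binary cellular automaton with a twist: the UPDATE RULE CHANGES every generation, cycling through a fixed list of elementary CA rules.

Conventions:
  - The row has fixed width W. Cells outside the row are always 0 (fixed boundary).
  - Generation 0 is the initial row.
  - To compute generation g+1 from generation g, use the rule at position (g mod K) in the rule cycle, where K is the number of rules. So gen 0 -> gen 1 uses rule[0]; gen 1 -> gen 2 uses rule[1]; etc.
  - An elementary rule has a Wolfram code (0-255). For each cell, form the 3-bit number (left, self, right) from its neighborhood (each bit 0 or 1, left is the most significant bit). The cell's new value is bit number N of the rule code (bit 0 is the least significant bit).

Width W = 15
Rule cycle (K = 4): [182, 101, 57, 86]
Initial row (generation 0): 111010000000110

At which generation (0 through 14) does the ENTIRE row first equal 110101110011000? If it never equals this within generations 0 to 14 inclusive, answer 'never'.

Answer: never

Derivation:
Gen 0: 111010000000110
Gen 1 (rule 182): 010111000001001
Gen 2 (rule 101): 011001011101001
Gen 3 (rule 57): 010100110010100
Gen 4 (rule 86): 110111011110110
Gen 5 (rule 182): 001010101101001
Gen 6 (rule 101): 101111110111001
Gen 7 (rule 57): 011000001100100
Gen 8 (rule 86): 101100010111110
Gen 9 (rule 182): 110010111011101
Gen 10 (rule 101): 010011001100111
Gen 11 (rule 57): 001010101010100
Gen 12 (rule 86): 011010101010110
Gen 13 (rule 182): 100111111111001
Gen 14 (rule 101): 100000000001001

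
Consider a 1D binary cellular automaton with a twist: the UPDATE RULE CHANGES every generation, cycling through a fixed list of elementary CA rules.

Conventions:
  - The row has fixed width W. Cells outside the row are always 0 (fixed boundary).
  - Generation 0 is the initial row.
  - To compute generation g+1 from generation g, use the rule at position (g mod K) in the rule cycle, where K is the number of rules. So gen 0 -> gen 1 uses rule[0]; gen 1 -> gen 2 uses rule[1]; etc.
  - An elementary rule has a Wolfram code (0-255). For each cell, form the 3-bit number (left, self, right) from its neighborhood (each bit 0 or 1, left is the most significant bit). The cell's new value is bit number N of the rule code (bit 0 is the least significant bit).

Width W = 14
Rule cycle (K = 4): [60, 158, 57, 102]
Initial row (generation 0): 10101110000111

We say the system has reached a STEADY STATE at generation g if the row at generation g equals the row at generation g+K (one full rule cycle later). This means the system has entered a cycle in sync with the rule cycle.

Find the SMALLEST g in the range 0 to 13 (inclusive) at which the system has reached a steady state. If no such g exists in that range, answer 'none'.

Answer: none

Derivation:
Gen 0: 10101110000111
Gen 1 (rule 60): 11111001000100
Gen 2 (rule 158): 11110111101110
Gen 3 (rule 57): 10001100011001
Gen 4 (rule 102): 10010100101011
Gen 5 (rule 60): 11011110111110
Gen 6 (rule 158): 10011100111101
Gen 7 (rule 57): 01010010100010
Gen 8 (rule 102): 11110111100110
Gen 9 (rule 60): 10001100010101
Gen 10 (rule 158): 11011010110101
Gen 11 (rule 57): 10110101101010
Gen 12 (rule 102): 11011110111110
Gen 13 (rule 60): 10110001100001
Gen 14 (rule 158): 10101011010011
Gen 15 (rule 57): 01010110101010
Gen 16 (rule 102): 11111011111110
Gen 17 (rule 60): 10000110000001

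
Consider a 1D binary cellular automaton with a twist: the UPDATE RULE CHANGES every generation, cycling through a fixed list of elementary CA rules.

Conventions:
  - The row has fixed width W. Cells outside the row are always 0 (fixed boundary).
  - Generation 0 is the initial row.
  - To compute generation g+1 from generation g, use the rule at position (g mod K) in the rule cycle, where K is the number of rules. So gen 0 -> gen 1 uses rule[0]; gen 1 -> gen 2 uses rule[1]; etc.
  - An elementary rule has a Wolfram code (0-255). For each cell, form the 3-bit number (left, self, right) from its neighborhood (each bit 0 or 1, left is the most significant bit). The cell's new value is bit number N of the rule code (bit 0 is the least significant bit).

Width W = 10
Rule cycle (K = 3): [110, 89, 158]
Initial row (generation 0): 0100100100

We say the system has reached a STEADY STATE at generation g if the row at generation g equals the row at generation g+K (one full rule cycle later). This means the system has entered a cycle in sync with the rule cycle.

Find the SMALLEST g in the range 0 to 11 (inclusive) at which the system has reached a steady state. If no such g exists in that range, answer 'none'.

Gen 0: 0100100100
Gen 1 (rule 110): 1101101100
Gen 2 (rule 89): 1101101111
Gen 3 (rule 158): 1001001110
Gen 4 (rule 110): 1011011010
Gen 5 (rule 89): 0011011001
Gen 6 (rule 158): 0110010111
Gen 7 (rule 110): 1110111101
Gen 8 (rule 89): 1010100100
Gen 9 (rule 158): 1010111110
Gen 10 (rule 110): 1111100010
Gen 11 (rule 89): 1000111001
Gen 12 (rule 158): 1101110111
Gen 13 (rule 110): 1111011101
Gen 14 (rule 89): 1001010100

Answer: none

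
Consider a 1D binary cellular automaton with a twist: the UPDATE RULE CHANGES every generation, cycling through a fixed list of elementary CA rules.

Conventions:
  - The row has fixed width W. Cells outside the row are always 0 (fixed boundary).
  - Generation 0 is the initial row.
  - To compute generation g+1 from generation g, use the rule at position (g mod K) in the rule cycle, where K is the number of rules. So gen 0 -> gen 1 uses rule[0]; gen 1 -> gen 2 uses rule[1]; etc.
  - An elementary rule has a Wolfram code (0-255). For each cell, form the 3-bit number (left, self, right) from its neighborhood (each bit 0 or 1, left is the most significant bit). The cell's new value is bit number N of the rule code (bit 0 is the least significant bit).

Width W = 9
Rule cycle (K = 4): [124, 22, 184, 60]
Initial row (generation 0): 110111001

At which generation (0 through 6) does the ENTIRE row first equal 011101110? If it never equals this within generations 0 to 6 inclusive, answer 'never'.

Gen 0: 110111001
Gen 1 (rule 124): 111101101
Gen 2 (rule 22): 000000001
Gen 3 (rule 184): 000000000
Gen 4 (rule 60): 000000000
Gen 5 (rule 124): 000000000
Gen 6 (rule 22): 000000000

Answer: never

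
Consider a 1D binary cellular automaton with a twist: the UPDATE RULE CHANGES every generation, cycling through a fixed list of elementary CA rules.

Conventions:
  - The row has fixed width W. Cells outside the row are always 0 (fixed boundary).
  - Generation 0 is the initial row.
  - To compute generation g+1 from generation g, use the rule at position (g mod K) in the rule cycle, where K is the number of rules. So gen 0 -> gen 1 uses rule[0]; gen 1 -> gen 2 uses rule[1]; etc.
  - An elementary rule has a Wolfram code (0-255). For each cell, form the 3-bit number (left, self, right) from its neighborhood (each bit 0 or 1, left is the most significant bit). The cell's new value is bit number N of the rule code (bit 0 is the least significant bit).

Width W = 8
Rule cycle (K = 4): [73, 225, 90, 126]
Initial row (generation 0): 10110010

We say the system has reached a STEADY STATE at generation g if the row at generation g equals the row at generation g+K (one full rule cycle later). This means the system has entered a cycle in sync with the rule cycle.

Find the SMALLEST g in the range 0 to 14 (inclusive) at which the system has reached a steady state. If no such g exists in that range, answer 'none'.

Gen 0: 10110010
Gen 1 (rule 73): 00110000
Gen 2 (rule 225): 10010111
Gen 3 (rule 90): 01100101
Gen 4 (rule 126): 11111111
Gen 5 (rule 73): 10000001
Gen 6 (rule 225): 00111100
Gen 7 (rule 90): 01100110
Gen 8 (rule 126): 11111111
Gen 9 (rule 73): 10000001
Gen 10 (rule 225): 00111100
Gen 11 (rule 90): 01100110
Gen 12 (rule 126): 11111111
Gen 13 (rule 73): 10000001
Gen 14 (rule 225): 00111100
Gen 15 (rule 90): 01100110
Gen 16 (rule 126): 11111111
Gen 17 (rule 73): 10000001
Gen 18 (rule 225): 00111100

Answer: 4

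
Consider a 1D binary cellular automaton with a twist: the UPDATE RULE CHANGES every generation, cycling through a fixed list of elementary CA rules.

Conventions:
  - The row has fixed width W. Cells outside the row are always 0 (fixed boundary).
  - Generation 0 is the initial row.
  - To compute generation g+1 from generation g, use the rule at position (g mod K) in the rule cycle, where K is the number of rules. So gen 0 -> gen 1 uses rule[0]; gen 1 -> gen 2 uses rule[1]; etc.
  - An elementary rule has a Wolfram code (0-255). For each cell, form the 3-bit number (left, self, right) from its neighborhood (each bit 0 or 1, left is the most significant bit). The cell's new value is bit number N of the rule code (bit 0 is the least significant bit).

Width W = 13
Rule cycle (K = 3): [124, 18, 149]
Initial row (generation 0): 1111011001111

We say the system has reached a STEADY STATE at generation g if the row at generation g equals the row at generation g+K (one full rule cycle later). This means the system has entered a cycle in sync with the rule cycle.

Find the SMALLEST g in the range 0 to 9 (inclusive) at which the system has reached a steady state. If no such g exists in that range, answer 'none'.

Answer: none

Derivation:
Gen 0: 1111011001111
Gen 1 (rule 124): 1001111101001
Gen 2 (rule 18): 0110000000110
Gen 3 (rule 149): 0001111110001
Gen 4 (rule 124): 0001000011001
Gen 5 (rule 18): 0010100100110
Gen 6 (rule 149): 1010110110001
Gen 7 (rule 124): 1111111111001
Gen 8 (rule 18): 0000000000110
Gen 9 (rule 149): 1111111110001
Gen 10 (rule 124): 1000000011001
Gen 11 (rule 18): 0100000100110
Gen 12 (rule 149): 0111110110001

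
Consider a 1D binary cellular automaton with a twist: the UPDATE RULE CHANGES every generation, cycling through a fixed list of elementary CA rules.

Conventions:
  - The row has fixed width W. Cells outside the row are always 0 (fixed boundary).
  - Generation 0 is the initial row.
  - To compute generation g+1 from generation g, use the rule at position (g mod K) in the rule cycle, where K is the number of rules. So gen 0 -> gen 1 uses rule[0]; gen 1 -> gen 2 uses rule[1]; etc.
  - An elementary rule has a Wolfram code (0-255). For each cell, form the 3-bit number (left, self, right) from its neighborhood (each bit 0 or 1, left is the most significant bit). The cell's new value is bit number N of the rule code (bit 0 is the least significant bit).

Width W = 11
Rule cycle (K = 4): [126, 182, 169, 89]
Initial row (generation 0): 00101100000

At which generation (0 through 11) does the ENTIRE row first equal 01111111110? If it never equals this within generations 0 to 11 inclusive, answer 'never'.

Answer: 6

Derivation:
Gen 0: 00101100000
Gen 1 (rule 126): 01111110000
Gen 2 (rule 182): 10111101000
Gen 3 (rule 169): 01111010011
Gen 4 (rule 89): 01001001011
Gen 5 (rule 126): 11111111111
Gen 6 (rule 182): 01111111110
Gen 7 (rule 169): 01111111100
Gen 8 (rule 89): 01000000111
Gen 9 (rule 126): 11100001101
Gen 10 (rule 182): 01010010011
Gen 11 (rule 169): 00100000010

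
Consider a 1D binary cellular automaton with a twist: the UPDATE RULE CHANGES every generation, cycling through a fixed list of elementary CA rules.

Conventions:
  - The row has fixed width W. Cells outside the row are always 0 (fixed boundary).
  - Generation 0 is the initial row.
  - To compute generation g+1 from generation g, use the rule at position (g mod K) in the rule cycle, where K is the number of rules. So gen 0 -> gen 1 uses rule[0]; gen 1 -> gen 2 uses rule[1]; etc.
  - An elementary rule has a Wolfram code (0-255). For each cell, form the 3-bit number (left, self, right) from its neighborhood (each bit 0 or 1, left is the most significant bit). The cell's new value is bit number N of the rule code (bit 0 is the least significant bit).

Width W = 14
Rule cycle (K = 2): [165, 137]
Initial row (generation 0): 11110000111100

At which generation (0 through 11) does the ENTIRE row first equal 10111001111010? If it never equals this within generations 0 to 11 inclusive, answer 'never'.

Gen 0: 11110000111100
Gen 1 (rule 165): 01100110011001
Gen 2 (rule 137): 01000100010000
Gen 3 (rule 165): 01010101010111
Gen 4 (rule 137): 00000000000110
Gen 5 (rule 165): 11111111110000
Gen 6 (rule 137): 11111111100111
Gen 7 (rule 165): 01111111000010
Gen 8 (rule 137): 01111110011000
Gen 9 (rule 165): 00111100000011
Gen 10 (rule 137): 10111001111010
Gen 11 (rule 165): 11010000110110

Answer: 10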